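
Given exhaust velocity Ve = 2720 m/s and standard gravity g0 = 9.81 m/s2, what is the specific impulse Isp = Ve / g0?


Isp = Ve / g0 = 2720 / 9.81 = 277.3 s

277.3 s


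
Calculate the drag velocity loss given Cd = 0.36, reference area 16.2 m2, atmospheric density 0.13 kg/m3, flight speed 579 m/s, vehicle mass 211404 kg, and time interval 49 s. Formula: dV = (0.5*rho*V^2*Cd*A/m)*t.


D = 0.5 * 0.13 * 579^2 * 0.36 * 16.2 = 127083.16 N
a = 127083.16 / 211404 = 0.6011 m/s2
dV = 0.6011 * 49 = 29.5 m/s

29.5 m/s


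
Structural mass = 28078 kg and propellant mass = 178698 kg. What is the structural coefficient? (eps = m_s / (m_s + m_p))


eps = 28078 / (28078 + 178698) = 0.1358

0.1358


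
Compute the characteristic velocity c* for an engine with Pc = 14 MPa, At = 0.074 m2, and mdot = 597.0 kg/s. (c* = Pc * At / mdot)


c* = 14e6 * 0.074 / 597.0 = 1735 m/s

1735 m/s


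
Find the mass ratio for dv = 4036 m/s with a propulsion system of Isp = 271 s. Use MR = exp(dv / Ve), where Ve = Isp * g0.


Ve = 271 * 9.81 = 2658.51 m/s
MR = exp(4036 / 2658.51) = 4.564

4.564


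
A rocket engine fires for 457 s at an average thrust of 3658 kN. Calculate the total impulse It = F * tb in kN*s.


It = 3658 * 457 = 1671706 kN*s

1671706 kN*s


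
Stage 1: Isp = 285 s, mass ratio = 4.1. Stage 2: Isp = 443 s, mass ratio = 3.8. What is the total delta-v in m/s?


dV1 = 285 * 9.81 * ln(4.1) = 3944.9 m/s
dV2 = 443 * 9.81 * ln(3.8) = 5801.7 m/s
Total dV = 3944.9 + 5801.7 = 9746.6 m/s ~ 9747 m/s

9747 m/s


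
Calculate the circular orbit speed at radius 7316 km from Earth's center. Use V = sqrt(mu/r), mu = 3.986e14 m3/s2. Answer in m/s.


V = sqrt(3.986e14 / 7316000) = 7381 m/s

7381 m/s


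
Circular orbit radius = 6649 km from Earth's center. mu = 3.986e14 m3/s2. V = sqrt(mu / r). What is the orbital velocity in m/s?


V = sqrt(3.986e14 / 6649000) = 7743 m/s

7743 m/s


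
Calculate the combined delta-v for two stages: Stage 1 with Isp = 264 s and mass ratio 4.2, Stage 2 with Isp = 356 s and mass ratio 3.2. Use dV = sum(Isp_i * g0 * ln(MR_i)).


dV1 = 264 * 9.81 * ln(4.2) = 3716.6 m/s
dV2 = 356 * 9.81 * ln(3.2) = 4062.1 m/s
Total dV = 3716.6 + 4062.1 = 7778.7 m/s ~ 7779 m/s

7779 m/s


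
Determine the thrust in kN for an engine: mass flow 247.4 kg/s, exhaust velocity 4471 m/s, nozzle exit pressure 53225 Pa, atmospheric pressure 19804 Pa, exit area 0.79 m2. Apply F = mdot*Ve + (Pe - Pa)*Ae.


F = 247.4 * 4471 + (53225 - 19804) * 0.79 = 1.1325e+06 N = 1132.5 kN

1132.5 kN


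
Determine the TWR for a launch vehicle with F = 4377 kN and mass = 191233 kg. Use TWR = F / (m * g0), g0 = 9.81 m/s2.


TWR = 4377000 / (191233 * 9.81) = 2.33

2.33


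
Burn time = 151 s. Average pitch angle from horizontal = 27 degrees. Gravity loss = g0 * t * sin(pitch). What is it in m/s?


GL = 9.81 * 151 * sin(27 deg) = 673 m/s

673 m/s


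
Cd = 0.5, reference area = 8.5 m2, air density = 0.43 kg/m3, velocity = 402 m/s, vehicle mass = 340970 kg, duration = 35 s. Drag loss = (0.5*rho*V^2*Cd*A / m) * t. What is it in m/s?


D = 0.5 * 0.43 * 402^2 * 0.5 * 8.5 = 147665.65 N
a = 147665.65 / 340970 = 0.4331 m/s2
dV = 0.4331 * 35 = 15.2 m/s

15.2 m/s


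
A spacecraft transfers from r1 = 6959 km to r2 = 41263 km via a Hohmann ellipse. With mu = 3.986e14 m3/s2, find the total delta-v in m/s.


V1 = sqrt(mu/r1) = 7568.25 m/s
dV1 = V1*(sqrt(2*r2/(r1+r2)) - 1) = 2332.5 m/s
V2 = sqrt(mu/r2) = 3108.05 m/s
dV2 = V2*(1 - sqrt(2*r1/(r1+r2))) = 1438.29 m/s
Total dV = 3771 m/s

3771 m/s


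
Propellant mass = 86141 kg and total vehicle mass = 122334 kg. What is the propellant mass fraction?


PMF = 86141 / 122334 = 0.704

0.704


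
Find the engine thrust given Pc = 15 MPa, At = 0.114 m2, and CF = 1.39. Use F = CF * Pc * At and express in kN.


F = 1.39 * 15e6 * 0.114 = 2.3769e+06 N = 2376.9 kN

2376.9 kN


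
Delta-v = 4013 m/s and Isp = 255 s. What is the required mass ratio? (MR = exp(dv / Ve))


Ve = 255 * 9.81 = 2501.55 m/s
MR = exp(4013 / 2501.55) = 4.974

4.974


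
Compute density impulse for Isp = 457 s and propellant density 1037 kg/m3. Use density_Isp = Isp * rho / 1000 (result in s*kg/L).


rho*Isp = 457 * 1037 / 1000 = 474 s*kg/L

474 s*kg/L


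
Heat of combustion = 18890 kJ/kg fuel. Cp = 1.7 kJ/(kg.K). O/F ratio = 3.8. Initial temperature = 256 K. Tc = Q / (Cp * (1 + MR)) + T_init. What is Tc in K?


Tc = 18890 / (1.7 * (1 + 3.8)) + 256 = 2571 K

2571 K


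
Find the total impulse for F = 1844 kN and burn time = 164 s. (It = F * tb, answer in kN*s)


It = 1844 * 164 = 302416 kN*s

302416 kN*s


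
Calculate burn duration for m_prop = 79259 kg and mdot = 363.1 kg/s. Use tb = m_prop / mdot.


tb = 79259 / 363.1 = 218.3 s

218.3 s


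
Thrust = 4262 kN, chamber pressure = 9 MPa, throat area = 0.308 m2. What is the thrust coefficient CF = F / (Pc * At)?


CF = 4262000 / (9e6 * 0.308) = 1.54

1.54


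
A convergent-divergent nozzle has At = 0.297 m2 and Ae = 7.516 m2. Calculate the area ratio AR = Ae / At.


AR = 7.516 / 0.297 = 25.3

25.3


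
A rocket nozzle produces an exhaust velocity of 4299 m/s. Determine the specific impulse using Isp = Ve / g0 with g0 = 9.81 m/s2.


Isp = Ve / g0 = 4299 / 9.81 = 438.2 s

438.2 s


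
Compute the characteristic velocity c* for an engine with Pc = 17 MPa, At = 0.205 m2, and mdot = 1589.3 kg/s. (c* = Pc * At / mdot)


c* = 17e6 * 0.205 / 1589.3 = 2193 m/s

2193 m/s


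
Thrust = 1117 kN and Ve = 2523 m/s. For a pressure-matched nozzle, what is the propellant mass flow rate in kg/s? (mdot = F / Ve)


mdot = F / Ve = 1117000 / 2523 = 442.7 kg/s

442.7 kg/s


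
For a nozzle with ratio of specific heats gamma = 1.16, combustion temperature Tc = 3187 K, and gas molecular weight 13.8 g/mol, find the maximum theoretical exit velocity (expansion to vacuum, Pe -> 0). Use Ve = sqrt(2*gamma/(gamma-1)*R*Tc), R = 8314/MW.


R = 8314 / 13.8 = 602.46 J/(kg.K)
Ve = sqrt(2 * 1.16 / (1.16 - 1) * 602.46 * 3187) = 5276 m/s

5276 m/s


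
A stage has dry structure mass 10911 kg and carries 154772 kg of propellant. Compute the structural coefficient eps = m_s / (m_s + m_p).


eps = 10911 / (10911 + 154772) = 0.0659

0.0659


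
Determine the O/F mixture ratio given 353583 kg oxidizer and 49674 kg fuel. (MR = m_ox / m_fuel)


MR = 353583 / 49674 = 7.12

7.12


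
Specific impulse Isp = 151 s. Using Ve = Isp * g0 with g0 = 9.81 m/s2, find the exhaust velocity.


Ve = Isp * g0 = 151 * 9.81 = 1481.3 m/s

1481.3 m/s


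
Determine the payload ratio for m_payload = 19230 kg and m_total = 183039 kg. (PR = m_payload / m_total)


PR = 19230 / 183039 = 0.1051

0.1051


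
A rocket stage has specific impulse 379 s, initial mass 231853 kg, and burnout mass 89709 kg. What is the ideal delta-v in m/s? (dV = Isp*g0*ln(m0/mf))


Ve = 379 * 9.81 = 3717.99 m/s
dV = 3717.99 * ln(231853/89709) = 3530 m/s

3530 m/s


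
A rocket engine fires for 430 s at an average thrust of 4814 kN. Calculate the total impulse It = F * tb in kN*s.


It = 4814 * 430 = 2070020 kN*s

2070020 kN*s


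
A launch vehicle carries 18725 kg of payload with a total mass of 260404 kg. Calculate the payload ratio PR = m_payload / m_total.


PR = 18725 / 260404 = 0.0719

0.0719


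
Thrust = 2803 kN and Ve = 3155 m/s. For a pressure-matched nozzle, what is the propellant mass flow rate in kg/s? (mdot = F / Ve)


mdot = F / Ve = 2803000 / 3155 = 888.4 kg/s

888.4 kg/s


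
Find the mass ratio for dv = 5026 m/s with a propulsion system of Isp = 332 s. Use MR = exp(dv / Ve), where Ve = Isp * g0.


Ve = 332 * 9.81 = 3256.92 m/s
MR = exp(5026 / 3256.92) = 4.679

4.679


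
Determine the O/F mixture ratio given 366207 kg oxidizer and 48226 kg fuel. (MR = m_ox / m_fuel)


MR = 366207 / 48226 = 7.59

7.59


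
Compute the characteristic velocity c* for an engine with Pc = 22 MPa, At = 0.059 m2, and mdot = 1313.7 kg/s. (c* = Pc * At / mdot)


c* = 22e6 * 0.059 / 1313.7 = 988 m/s

988 m/s


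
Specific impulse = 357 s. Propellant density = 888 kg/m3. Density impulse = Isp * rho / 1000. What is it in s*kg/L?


rho*Isp = 357 * 888 / 1000 = 317 s*kg/L

317 s*kg/L


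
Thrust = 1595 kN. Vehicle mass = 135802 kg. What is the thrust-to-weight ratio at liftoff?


TWR = 1595000 / (135802 * 9.81) = 1.2

1.2


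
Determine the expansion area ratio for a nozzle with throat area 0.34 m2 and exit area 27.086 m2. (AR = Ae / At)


AR = 27.086 / 0.34 = 79.7

79.7


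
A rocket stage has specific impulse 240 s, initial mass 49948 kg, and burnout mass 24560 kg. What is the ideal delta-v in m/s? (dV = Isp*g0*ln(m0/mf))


Ve = 240 * 9.81 = 2354.4 m/s
dV = 2354.4 * ln(49948/24560) = 1671 m/s

1671 m/s


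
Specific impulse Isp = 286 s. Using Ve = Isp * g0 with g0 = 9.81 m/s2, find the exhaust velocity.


Ve = Isp * g0 = 286 * 9.81 = 2805.7 m/s

2805.7 m/s


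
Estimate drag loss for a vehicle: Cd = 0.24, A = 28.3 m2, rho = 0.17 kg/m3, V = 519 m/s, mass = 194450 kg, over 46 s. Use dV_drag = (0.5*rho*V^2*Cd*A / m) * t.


D = 0.5 * 0.17 * 519^2 * 0.24 * 28.3 = 155507.49 N
a = 155507.49 / 194450 = 0.7997 m/s2
dV = 0.7997 * 46 = 36.8 m/s

36.8 m/s


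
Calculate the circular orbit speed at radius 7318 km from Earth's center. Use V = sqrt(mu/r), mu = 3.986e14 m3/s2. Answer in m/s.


V = sqrt(3.986e14 / 7318000) = 7380 m/s

7380 m/s


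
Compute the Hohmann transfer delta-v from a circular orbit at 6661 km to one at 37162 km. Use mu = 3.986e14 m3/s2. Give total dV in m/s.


V1 = sqrt(mu/r1) = 7735.69 m/s
dV1 = V1*(sqrt(2*r2/(r1+r2)) - 1) = 2338.56 m/s
V2 = sqrt(mu/r2) = 3275.06 m/s
dV2 = V2*(1 - sqrt(2*r1/(r1+r2))) = 1469.33 m/s
Total dV = 3808 m/s

3808 m/s


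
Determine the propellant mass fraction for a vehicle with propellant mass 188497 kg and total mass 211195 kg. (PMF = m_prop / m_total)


PMF = 188497 / 211195 = 0.893

0.893


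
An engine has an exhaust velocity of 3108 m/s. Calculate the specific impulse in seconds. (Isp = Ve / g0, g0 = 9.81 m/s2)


Isp = Ve / g0 = 3108 / 9.81 = 316.8 s

316.8 s


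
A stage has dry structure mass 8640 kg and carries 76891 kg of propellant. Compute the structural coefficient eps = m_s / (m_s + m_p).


eps = 8640 / (8640 + 76891) = 0.101

0.101


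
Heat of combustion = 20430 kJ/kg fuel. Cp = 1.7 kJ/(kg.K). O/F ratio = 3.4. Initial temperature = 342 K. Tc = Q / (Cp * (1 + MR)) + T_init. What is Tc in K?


Tc = 20430 / (1.7 * (1 + 3.4)) + 342 = 3073 K

3073 K


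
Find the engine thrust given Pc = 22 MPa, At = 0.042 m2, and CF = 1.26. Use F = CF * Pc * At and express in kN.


F = 1.26 * 22e6 * 0.042 = 1.1642e+06 N = 1164.2 kN

1164.2 kN


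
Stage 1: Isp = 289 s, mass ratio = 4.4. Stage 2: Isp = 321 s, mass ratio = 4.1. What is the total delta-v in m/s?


dV1 = 289 * 9.81 * ln(4.4) = 4200.5 m/s
dV2 = 321 * 9.81 * ln(4.1) = 4443.2 m/s
Total dV = 4200.5 + 4443.2 = 8643.7 m/s ~ 8644 m/s

8644 m/s


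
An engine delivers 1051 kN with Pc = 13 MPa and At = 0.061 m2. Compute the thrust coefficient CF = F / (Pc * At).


CF = 1051000 / (13e6 * 0.061) = 1.33

1.33


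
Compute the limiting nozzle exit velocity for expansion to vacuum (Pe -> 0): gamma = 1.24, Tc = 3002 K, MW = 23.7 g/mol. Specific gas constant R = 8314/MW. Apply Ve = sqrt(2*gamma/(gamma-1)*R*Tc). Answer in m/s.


R = 8314 / 23.7 = 350.8 J/(kg.K)
Ve = sqrt(2 * 1.24 / (1.24 - 1) * 350.8 * 3002) = 3299 m/s

3299 m/s


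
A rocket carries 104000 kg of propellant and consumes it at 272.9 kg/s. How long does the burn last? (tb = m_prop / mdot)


tb = 104000 / 272.9 = 381.1 s

381.1 s


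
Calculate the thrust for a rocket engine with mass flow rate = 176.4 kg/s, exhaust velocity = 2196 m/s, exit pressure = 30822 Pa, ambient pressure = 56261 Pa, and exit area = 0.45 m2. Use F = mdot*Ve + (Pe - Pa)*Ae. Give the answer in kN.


F = 176.4 * 2196 + (30822 - 56261) * 0.45 = 375927.0 N = 375.9 kN

375.9 kN


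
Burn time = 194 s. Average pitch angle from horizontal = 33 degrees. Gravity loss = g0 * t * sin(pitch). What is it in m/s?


GL = 9.81 * 194 * sin(33 deg) = 1037 m/s

1037 m/s


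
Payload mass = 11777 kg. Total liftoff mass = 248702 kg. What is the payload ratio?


PR = 11777 / 248702 = 0.0474

0.0474


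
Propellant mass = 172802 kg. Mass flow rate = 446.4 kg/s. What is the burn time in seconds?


tb = 172802 / 446.4 = 387.1 s

387.1 s


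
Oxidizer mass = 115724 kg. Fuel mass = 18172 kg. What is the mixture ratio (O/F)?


MR = 115724 / 18172 = 6.37

6.37


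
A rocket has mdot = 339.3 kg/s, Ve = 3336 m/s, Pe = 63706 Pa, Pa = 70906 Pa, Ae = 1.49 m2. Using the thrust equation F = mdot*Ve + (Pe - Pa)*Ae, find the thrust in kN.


F = 339.3 * 3336 + (63706 - 70906) * 1.49 = 1.1212e+06 N = 1121.2 kN

1121.2 kN


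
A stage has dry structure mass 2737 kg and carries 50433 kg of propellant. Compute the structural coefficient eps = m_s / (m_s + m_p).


eps = 2737 / (2737 + 50433) = 0.0515

0.0515


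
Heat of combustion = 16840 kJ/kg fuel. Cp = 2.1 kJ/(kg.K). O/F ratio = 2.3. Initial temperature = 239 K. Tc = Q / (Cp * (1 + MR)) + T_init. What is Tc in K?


Tc = 16840 / (2.1 * (1 + 2.3)) + 239 = 2669 K

2669 K


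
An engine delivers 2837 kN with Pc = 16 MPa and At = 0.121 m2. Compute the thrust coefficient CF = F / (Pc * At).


CF = 2837000 / (16e6 * 0.121) = 1.47

1.47


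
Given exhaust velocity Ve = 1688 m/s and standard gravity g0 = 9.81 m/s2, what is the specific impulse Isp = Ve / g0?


Isp = Ve / g0 = 1688 / 9.81 = 172.1 s

172.1 s


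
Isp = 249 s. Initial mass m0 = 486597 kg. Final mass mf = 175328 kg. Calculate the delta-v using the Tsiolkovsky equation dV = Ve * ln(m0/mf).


Ve = 249 * 9.81 = 2442.69 m/s
dV = 2442.69 * ln(486597/175328) = 2493 m/s

2493 m/s


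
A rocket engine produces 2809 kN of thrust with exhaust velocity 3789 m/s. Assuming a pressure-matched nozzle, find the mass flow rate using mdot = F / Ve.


mdot = F / Ve = 2809000 / 3789 = 741.4 kg/s

741.4 kg/s


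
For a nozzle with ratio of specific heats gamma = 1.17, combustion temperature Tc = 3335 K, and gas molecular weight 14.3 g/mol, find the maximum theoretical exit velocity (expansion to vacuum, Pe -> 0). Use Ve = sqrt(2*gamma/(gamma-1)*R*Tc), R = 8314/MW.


R = 8314 / 14.3 = 581.4 J/(kg.K)
Ve = sqrt(2 * 1.17 / (1.17 - 1) * 581.4 * 3335) = 5166 m/s

5166 m/s


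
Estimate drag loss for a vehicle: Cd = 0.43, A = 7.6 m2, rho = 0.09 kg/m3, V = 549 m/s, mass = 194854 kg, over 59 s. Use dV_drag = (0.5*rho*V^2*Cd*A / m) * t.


D = 0.5 * 0.09 * 549^2 * 0.43 * 7.6 = 44324.03 N
a = 44324.03 / 194854 = 0.2275 m/s2
dV = 0.2275 * 59 = 13.4 m/s

13.4 m/s


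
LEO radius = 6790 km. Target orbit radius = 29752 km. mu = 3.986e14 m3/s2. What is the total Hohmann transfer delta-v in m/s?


V1 = sqrt(mu/r1) = 7661.85 m/s
dV1 = V1*(sqrt(2*r2/(r1+r2)) - 1) = 2115.26 m/s
V2 = sqrt(mu/r2) = 3660.25 m/s
dV2 = V2*(1 - sqrt(2*r1/(r1+r2))) = 1428.92 m/s
Total dV = 3544 m/s

3544 m/s


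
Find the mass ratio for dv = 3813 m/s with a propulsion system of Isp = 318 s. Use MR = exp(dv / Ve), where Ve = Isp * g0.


Ve = 318 * 9.81 = 3119.58 m/s
MR = exp(3813 / 3119.58) = 3.395

3.395


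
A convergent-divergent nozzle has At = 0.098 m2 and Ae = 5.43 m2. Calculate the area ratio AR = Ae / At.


AR = 5.43 / 0.098 = 55.4

55.4


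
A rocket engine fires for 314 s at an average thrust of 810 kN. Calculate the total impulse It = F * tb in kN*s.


It = 810 * 314 = 254340 kN*s

254340 kN*s


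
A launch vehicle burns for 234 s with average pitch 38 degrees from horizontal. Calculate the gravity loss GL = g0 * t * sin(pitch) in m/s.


GL = 9.81 * 234 * sin(38 deg) = 1413 m/s

1413 m/s


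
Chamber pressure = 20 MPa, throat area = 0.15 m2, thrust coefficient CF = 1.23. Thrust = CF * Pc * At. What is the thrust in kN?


F = 1.23 * 20e6 * 0.15 = 3.6900e+06 N = 3690.0 kN

3690.0 kN


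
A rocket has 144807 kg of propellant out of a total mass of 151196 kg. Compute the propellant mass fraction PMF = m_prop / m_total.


PMF = 144807 / 151196 = 0.958

0.958


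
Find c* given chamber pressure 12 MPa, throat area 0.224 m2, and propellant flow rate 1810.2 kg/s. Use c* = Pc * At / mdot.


c* = 12e6 * 0.224 / 1810.2 = 1485 m/s

1485 m/s


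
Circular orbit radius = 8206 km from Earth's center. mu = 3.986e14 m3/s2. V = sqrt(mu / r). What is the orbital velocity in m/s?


V = sqrt(3.986e14 / 8206000) = 6970 m/s

6970 m/s


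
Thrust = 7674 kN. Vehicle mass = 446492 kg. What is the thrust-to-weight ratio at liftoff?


TWR = 7674000 / (446492 * 9.81) = 1.75

1.75


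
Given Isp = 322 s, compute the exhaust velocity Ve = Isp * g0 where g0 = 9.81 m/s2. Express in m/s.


Ve = Isp * g0 = 322 * 9.81 = 3158.8 m/s

3158.8 m/s


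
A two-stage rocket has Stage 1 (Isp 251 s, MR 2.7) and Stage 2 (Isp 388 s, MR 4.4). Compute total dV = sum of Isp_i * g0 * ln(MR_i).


dV1 = 251 * 9.81 * ln(2.7) = 2445.7 m/s
dV2 = 388 * 9.81 * ln(4.4) = 5639.4 m/s
Total dV = 2445.7 + 5639.4 = 8085.1 m/s ~ 8085 m/s

8085 m/s


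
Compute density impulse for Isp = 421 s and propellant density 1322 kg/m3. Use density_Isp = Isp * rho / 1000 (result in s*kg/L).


rho*Isp = 421 * 1322 / 1000 = 557 s*kg/L

557 s*kg/L


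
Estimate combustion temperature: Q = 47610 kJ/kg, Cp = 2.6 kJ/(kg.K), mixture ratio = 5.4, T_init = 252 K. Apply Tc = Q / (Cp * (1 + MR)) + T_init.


Tc = 47610 / (2.6 * (1 + 5.4)) + 252 = 3113 K

3113 K


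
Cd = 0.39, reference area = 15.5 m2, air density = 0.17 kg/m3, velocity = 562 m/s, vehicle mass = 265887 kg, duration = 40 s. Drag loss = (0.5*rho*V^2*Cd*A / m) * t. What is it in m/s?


D = 0.5 * 0.17 * 562^2 * 0.39 * 15.5 = 162288.54 N
a = 162288.54 / 265887 = 0.6104 m/s2
dV = 0.6104 * 40 = 24.4 m/s

24.4 m/s


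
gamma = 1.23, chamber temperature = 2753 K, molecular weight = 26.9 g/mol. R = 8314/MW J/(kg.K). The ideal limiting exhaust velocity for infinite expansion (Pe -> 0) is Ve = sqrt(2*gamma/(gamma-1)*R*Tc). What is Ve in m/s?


R = 8314 / 26.9 = 309.07 J/(kg.K)
Ve = sqrt(2 * 1.23 / (1.23 - 1) * 309.07 * 2753) = 3017 m/s

3017 m/s


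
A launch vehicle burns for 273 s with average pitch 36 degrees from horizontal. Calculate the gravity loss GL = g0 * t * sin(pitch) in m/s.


GL = 9.81 * 273 * sin(36 deg) = 1574 m/s

1574 m/s


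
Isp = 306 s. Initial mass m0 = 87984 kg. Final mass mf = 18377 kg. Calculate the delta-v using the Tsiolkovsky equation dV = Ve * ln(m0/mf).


Ve = 306 * 9.81 = 3001.86 m/s
dV = 3001.86 * ln(87984/18377) = 4701 m/s

4701 m/s


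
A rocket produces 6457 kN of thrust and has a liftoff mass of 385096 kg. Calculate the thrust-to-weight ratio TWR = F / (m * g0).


TWR = 6457000 / (385096 * 9.81) = 1.71

1.71


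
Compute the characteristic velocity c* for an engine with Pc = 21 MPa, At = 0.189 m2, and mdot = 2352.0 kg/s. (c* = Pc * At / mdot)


c* = 21e6 * 0.189 / 2352.0 = 1688 m/s

1688 m/s


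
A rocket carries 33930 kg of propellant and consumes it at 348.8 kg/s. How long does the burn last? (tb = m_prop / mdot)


tb = 33930 / 348.8 = 97.3 s

97.3 s


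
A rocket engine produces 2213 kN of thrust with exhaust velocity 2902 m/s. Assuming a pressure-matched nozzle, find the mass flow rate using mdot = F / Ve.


mdot = F / Ve = 2213000 / 2902 = 762.6 kg/s

762.6 kg/s


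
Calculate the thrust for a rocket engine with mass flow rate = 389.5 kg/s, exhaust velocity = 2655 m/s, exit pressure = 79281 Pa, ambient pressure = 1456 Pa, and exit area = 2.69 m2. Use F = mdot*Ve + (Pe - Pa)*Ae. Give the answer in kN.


F = 389.5 * 2655 + (79281 - 1456) * 2.69 = 1.2435e+06 N = 1243.5 kN

1243.5 kN


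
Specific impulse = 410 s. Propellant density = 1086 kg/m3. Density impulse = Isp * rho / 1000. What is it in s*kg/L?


rho*Isp = 410 * 1086 / 1000 = 445 s*kg/L

445 s*kg/L


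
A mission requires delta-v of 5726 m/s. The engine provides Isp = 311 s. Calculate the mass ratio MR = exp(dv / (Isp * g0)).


Ve = 311 * 9.81 = 3050.91 m/s
MR = exp(5726 / 3050.91) = 6.533

6.533


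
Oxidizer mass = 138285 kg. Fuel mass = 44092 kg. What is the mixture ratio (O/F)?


MR = 138285 / 44092 = 3.14

3.14


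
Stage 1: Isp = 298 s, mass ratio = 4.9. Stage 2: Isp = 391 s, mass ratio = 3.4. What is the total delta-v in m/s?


dV1 = 298 * 9.81 * ln(4.9) = 4645.9 m/s
dV2 = 391 * 9.81 * ln(3.4) = 4694.0 m/s
Total dV = 4645.9 + 4694.0 = 9339.9 m/s ~ 9340 m/s

9340 m/s


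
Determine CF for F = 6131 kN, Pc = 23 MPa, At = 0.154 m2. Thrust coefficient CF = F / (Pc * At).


CF = 6131000 / (23e6 * 0.154) = 1.73

1.73


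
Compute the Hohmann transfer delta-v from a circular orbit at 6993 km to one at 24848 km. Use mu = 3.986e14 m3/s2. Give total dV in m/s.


V1 = sqrt(mu/r1) = 7549.82 m/s
dV1 = V1*(sqrt(2*r2/(r1+r2)) - 1) = 1882.18 m/s
V2 = sqrt(mu/r2) = 4005.19 m/s
dV2 = V2*(1 - sqrt(2*r1/(r1+r2))) = 1350.73 m/s
Total dV = 3233 m/s

3233 m/s


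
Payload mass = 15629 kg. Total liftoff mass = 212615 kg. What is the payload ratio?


PR = 15629 / 212615 = 0.0735

0.0735


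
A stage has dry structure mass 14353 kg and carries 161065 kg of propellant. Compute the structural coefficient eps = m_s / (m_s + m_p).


eps = 14353 / (14353 + 161065) = 0.0818

0.0818


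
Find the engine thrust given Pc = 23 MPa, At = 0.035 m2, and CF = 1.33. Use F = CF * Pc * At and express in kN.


F = 1.33 * 23e6 * 0.035 = 1.0707e+06 N = 1070.7 kN

1070.7 kN


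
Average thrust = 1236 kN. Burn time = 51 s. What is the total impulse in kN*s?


It = 1236 * 51 = 63036 kN*s

63036 kN*s


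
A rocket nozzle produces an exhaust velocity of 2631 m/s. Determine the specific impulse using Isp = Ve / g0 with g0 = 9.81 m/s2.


Isp = Ve / g0 = 2631 / 9.81 = 268.2 s

268.2 s


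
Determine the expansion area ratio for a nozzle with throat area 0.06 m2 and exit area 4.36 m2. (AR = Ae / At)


AR = 4.36 / 0.06 = 72.7

72.7


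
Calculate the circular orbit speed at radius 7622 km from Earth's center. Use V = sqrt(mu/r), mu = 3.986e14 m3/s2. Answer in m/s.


V = sqrt(3.986e14 / 7622000) = 7232 m/s

7232 m/s


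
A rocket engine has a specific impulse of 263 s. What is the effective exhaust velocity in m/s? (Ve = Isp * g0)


Ve = Isp * g0 = 263 * 9.81 = 2580.0 m/s

2580.0 m/s


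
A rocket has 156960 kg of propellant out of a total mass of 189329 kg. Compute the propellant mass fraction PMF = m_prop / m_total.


PMF = 156960 / 189329 = 0.829

0.829


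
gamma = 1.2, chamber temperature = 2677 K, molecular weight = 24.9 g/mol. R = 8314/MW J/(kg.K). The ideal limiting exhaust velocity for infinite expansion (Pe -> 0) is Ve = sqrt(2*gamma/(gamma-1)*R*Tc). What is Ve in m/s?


R = 8314 / 24.9 = 333.9 J/(kg.K)
Ve = sqrt(2 * 1.2 / (1.2 - 1) * 333.9 * 2677) = 3275 m/s

3275 m/s


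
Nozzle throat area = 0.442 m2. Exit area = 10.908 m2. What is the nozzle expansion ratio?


AR = 10.908 / 0.442 = 24.7

24.7


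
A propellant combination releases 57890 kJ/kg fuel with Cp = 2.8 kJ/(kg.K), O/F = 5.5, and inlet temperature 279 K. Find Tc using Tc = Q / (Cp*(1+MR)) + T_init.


Tc = 57890 / (2.8 * (1 + 5.5)) + 279 = 3460 K

3460 K


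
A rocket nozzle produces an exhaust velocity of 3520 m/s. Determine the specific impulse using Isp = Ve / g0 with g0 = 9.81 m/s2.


Isp = Ve / g0 = 3520 / 9.81 = 358.8 s

358.8 s


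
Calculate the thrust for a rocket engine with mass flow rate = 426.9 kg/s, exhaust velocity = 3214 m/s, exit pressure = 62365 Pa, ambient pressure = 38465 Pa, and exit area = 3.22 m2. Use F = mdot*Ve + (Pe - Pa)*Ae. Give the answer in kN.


F = 426.9 * 3214 + (62365 - 38465) * 3.22 = 1.4490e+06 N = 1449.0 kN

1449.0 kN


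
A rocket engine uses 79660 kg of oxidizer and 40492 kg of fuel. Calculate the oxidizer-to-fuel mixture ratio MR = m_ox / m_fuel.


MR = 79660 / 40492 = 1.97

1.97


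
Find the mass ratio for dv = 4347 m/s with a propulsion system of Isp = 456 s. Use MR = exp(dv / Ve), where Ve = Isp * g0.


Ve = 456 * 9.81 = 4473.36 m/s
MR = exp(4347 / 4473.36) = 2.643

2.643


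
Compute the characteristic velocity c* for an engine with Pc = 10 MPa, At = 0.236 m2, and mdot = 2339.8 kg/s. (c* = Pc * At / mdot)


c* = 10e6 * 0.236 / 2339.8 = 1009 m/s

1009 m/s


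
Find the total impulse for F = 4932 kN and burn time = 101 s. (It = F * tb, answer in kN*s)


It = 4932 * 101 = 498132 kN*s

498132 kN*s


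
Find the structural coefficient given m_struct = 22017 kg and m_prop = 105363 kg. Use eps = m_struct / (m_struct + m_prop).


eps = 22017 / (22017 + 105363) = 0.1728

0.1728


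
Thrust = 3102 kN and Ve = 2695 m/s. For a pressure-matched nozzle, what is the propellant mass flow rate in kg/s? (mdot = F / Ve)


mdot = F / Ve = 3102000 / 2695 = 1151.0 kg/s

1151.0 kg/s


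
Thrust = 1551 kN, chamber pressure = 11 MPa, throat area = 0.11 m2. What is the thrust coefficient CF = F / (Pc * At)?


CF = 1551000 / (11e6 * 0.11) = 1.28

1.28


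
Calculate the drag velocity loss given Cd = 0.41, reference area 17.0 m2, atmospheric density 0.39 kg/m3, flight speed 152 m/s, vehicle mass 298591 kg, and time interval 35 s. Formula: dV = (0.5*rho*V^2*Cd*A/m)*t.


D = 0.5 * 0.39 * 152^2 * 0.41 * 17.0 = 31401.8 N
a = 31401.8 / 298591 = 0.1052 m/s2
dV = 0.1052 * 35 = 3.7 m/s

3.7 m/s


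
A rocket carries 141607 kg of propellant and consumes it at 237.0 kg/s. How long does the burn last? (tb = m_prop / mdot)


tb = 141607 / 237.0 = 597.5 s

597.5 s


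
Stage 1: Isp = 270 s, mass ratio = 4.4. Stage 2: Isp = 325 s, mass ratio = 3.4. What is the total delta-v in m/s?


dV1 = 270 * 9.81 * ln(4.4) = 3924.3 m/s
dV2 = 325 * 9.81 * ln(3.4) = 3901.7 m/s
Total dV = 3924.3 + 3901.7 = 7826.0 m/s ~ 7826 m/s

7826 m/s


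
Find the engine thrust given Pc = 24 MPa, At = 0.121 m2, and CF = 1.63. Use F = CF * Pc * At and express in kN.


F = 1.63 * 24e6 * 0.121 = 4.7335e+06 N = 4733.5 kN

4733.5 kN


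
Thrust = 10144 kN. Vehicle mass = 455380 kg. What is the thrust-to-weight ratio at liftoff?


TWR = 10144000 / (455380 * 9.81) = 2.27

2.27


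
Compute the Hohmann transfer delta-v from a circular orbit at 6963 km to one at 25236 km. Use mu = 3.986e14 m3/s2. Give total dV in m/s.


V1 = sqrt(mu/r1) = 7566.07 m/s
dV1 = V1*(sqrt(2*r2/(r1+r2)) - 1) = 1906.64 m/s
V2 = sqrt(mu/r2) = 3974.28 m/s
dV2 = V2*(1 - sqrt(2*r1/(r1+r2))) = 1360.61 m/s
Total dV = 3267 m/s

3267 m/s


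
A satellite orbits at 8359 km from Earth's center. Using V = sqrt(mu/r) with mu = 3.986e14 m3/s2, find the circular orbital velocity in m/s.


V = sqrt(3.986e14 / 8359000) = 6905 m/s

6905 m/s


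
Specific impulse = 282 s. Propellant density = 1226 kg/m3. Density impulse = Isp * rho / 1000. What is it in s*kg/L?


rho*Isp = 282 * 1226 / 1000 = 346 s*kg/L

346 s*kg/L


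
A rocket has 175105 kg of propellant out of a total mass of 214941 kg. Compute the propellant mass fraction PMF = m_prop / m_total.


PMF = 175105 / 214941 = 0.815

0.815


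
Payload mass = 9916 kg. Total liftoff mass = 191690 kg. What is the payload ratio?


PR = 9916 / 191690 = 0.0517

0.0517


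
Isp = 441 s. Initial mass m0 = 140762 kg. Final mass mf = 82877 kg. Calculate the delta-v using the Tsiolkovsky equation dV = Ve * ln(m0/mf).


Ve = 441 * 9.81 = 4326.21 m/s
dV = 4326.21 * ln(140762/82877) = 2292 m/s

2292 m/s


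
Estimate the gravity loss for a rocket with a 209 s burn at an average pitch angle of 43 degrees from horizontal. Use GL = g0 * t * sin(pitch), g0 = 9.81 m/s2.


GL = 9.81 * 209 * sin(43 deg) = 1398 m/s

1398 m/s


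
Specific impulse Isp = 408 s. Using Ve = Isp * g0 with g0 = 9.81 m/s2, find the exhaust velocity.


Ve = Isp * g0 = 408 * 9.81 = 4002.5 m/s

4002.5 m/s


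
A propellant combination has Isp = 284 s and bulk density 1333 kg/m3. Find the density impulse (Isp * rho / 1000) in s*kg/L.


rho*Isp = 284 * 1333 / 1000 = 379 s*kg/L

379 s*kg/L


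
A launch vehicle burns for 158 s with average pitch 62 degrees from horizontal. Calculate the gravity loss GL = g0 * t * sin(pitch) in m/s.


GL = 9.81 * 158 * sin(62 deg) = 1369 m/s

1369 m/s


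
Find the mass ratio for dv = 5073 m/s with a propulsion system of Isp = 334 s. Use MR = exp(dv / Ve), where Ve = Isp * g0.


Ve = 334 * 9.81 = 3276.54 m/s
MR = exp(5073 / 3276.54) = 4.703

4.703


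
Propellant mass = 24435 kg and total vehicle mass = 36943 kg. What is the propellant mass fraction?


PMF = 24435 / 36943 = 0.661

0.661


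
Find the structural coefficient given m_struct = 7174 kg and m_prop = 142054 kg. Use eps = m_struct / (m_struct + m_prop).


eps = 7174 / (7174 + 142054) = 0.0481

0.0481


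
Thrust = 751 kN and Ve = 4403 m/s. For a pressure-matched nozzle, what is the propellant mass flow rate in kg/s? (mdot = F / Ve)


mdot = F / Ve = 751000 / 4403 = 170.6 kg/s

170.6 kg/s


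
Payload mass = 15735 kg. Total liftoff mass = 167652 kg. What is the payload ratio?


PR = 15735 / 167652 = 0.0939

0.0939


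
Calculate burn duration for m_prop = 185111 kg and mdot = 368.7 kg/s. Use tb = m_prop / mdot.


tb = 185111 / 368.7 = 502.1 s

502.1 s


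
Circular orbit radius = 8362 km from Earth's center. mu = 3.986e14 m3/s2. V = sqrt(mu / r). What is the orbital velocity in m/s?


V = sqrt(3.986e14 / 8362000) = 6904 m/s

6904 m/s


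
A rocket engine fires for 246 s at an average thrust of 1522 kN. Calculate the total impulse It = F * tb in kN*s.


It = 1522 * 246 = 374412 kN*s

374412 kN*s


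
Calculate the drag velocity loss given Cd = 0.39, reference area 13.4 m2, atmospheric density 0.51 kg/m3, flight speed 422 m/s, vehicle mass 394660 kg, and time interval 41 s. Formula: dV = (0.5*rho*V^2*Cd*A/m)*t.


D = 0.5 * 0.51 * 422^2 * 0.39 * 13.4 = 237320.08 N
a = 237320.08 / 394660 = 0.6013 m/s2
dV = 0.6013 * 41 = 24.7 m/s

24.7 m/s


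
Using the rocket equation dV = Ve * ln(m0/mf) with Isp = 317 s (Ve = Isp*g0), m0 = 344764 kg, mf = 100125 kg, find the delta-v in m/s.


Ve = 317 * 9.81 = 3109.77 m/s
dV = 3109.77 * ln(344764/100125) = 3845 m/s

3845 m/s


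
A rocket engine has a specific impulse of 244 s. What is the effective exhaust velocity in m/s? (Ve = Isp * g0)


Ve = Isp * g0 = 244 * 9.81 = 2393.6 m/s

2393.6 m/s


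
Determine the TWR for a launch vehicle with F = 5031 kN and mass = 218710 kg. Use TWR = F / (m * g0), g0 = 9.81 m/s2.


TWR = 5031000 / (218710 * 9.81) = 2.34

2.34


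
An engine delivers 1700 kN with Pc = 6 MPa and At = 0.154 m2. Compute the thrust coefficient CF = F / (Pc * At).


CF = 1700000 / (6e6 * 0.154) = 1.84

1.84


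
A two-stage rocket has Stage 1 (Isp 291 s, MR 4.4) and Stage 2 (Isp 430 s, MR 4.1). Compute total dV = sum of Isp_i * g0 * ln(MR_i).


dV1 = 291 * 9.81 * ln(4.4) = 4229.6 m/s
dV2 = 430 * 9.81 * ln(4.1) = 5952.0 m/s
Total dV = 4229.6 + 5952.0 = 10181.6 m/s ~ 10182 m/s

10182 m/s


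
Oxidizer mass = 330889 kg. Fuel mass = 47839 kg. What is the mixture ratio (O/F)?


MR = 330889 / 47839 = 6.92

6.92


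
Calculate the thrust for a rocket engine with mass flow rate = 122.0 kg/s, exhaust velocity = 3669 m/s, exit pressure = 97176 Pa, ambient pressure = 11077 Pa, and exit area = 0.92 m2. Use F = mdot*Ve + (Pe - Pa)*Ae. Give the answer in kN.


F = 122.0 * 3669 + (97176 - 11077) * 0.92 = 526829.0 N = 526.8 kN

526.8 kN


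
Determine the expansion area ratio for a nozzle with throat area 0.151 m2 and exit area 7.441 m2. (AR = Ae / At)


AR = 7.441 / 0.151 = 49.3

49.3


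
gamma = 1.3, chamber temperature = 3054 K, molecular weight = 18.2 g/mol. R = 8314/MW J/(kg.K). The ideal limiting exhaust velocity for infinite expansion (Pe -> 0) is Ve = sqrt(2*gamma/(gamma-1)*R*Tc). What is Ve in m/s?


R = 8314 / 18.2 = 456.81 J/(kg.K)
Ve = sqrt(2 * 1.3 / (1.3 - 1) * 456.81 * 3054) = 3477 m/s

3477 m/s


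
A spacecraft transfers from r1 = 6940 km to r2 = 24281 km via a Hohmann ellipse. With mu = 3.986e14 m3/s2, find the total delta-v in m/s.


V1 = sqrt(mu/r1) = 7578.6 m/s
dV1 = V1*(sqrt(2*r2/(r1+r2)) - 1) = 1873.19 m/s
V2 = sqrt(mu/r2) = 4051.68 m/s
dV2 = V2*(1 - sqrt(2*r1/(r1+r2))) = 1350.17 m/s
Total dV = 3223 m/s

3223 m/s


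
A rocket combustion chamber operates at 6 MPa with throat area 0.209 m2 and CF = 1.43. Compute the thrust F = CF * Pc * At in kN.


F = 1.43 * 6e6 * 0.209 = 1.7932e+06 N = 1793.2 kN

1793.2 kN


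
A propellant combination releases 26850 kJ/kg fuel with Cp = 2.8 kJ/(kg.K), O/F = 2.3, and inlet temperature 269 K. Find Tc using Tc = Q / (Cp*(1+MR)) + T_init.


Tc = 26850 / (2.8 * (1 + 2.3)) + 269 = 3175 K

3175 K


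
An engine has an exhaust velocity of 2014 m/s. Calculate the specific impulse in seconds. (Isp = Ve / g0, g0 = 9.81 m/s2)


Isp = Ve / g0 = 2014 / 9.81 = 205.3 s

205.3 s


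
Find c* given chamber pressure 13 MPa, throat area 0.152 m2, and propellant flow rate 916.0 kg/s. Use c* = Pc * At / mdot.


c* = 13e6 * 0.152 / 916.0 = 2157 m/s

2157 m/s


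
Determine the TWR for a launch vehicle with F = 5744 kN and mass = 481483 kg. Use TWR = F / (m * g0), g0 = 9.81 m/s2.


TWR = 5744000 / (481483 * 9.81) = 1.22

1.22


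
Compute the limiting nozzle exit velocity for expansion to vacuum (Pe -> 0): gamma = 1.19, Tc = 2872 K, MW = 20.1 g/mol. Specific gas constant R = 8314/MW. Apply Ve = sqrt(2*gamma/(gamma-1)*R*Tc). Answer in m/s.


R = 8314 / 20.1 = 413.63 J/(kg.K)
Ve = sqrt(2 * 1.19 / (1.19 - 1) * 413.63 * 2872) = 3858 m/s

3858 m/s


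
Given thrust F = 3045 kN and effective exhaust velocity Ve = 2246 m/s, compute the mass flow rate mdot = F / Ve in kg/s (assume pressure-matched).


mdot = F / Ve = 3045000 / 2246 = 1355.7 kg/s

1355.7 kg/s


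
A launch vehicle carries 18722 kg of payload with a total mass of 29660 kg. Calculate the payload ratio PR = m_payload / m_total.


PR = 18722 / 29660 = 0.6312

0.6312


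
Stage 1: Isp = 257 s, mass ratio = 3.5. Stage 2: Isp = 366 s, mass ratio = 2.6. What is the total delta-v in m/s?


dV1 = 257 * 9.81 * ln(3.5) = 3158.4 m/s
dV2 = 366 * 9.81 * ln(2.6) = 3430.7 m/s
Total dV = 3158.4 + 3430.7 = 6589.1 m/s ~ 6589 m/s

6589 m/s


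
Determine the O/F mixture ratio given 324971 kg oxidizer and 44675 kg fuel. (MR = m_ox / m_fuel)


MR = 324971 / 44675 = 7.27

7.27


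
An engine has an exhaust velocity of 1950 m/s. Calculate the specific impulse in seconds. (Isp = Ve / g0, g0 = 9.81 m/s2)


Isp = Ve / g0 = 1950 / 9.81 = 198.8 s

198.8 s


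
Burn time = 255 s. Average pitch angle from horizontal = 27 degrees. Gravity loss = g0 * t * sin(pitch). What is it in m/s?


GL = 9.81 * 255 * sin(27 deg) = 1136 m/s

1136 m/s


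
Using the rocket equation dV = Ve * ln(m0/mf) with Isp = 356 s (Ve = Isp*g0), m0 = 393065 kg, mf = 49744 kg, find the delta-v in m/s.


Ve = 356 * 9.81 = 3492.36 m/s
dV = 3492.36 * ln(393065/49744) = 7219 m/s

7219 m/s


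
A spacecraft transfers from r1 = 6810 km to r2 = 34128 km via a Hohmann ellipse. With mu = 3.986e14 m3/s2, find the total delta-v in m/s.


V1 = sqrt(mu/r1) = 7650.59 m/s
dV1 = V1*(sqrt(2*r2/(r1+r2)) - 1) = 2228.16 m/s
V2 = sqrt(mu/r2) = 3417.54 m/s
dV2 = V2*(1 - sqrt(2*r1/(r1+r2))) = 1446.3 m/s
Total dV = 3674 m/s

3674 m/s


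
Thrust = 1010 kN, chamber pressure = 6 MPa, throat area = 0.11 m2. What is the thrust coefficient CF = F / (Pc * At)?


CF = 1010000 / (6e6 * 0.11) = 1.53

1.53


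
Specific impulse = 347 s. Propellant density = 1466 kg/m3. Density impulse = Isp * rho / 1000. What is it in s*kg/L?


rho*Isp = 347 * 1466 / 1000 = 509 s*kg/L

509 s*kg/L


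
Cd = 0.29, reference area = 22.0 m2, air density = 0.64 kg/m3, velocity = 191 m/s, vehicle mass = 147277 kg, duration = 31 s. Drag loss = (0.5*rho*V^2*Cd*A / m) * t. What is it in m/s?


D = 0.5 * 0.64 * 191^2 * 0.29 * 22.0 = 74479.61 N
a = 74479.61 / 147277 = 0.5057 m/s2
dV = 0.5057 * 31 = 15.7 m/s

15.7 m/s


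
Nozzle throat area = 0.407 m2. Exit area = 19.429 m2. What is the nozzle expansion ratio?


AR = 19.429 / 0.407 = 47.7

47.7


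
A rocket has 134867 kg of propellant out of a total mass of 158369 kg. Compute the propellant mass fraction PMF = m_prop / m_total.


PMF = 134867 / 158369 = 0.852

0.852


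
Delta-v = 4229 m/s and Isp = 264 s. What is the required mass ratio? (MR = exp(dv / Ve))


Ve = 264 * 9.81 = 2589.84 m/s
MR = exp(4229 / 2589.84) = 5.119

5.119


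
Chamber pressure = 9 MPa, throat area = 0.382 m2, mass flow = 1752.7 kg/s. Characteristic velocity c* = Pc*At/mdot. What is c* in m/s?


c* = 9e6 * 0.382 / 1752.7 = 1962 m/s

1962 m/s


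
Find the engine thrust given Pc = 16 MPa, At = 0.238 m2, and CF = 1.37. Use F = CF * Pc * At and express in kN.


F = 1.37 * 16e6 * 0.238 = 5.2170e+06 N = 5217.0 kN

5217.0 kN


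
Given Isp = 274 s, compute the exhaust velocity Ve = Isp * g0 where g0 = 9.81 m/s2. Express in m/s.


Ve = Isp * g0 = 274 * 9.81 = 2687.9 m/s

2687.9 m/s


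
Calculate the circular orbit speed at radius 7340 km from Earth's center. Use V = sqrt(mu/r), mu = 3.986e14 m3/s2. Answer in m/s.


V = sqrt(3.986e14 / 7340000) = 7369 m/s

7369 m/s


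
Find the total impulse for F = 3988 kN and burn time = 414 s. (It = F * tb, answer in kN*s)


It = 3988 * 414 = 1651032 kN*s

1651032 kN*s


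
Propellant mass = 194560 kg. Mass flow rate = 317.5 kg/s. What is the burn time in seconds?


tb = 194560 / 317.5 = 612.8 s

612.8 s


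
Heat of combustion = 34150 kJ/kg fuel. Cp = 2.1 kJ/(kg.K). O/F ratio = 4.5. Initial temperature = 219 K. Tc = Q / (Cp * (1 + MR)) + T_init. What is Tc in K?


Tc = 34150 / (2.1 * (1 + 4.5)) + 219 = 3176 K

3176 K


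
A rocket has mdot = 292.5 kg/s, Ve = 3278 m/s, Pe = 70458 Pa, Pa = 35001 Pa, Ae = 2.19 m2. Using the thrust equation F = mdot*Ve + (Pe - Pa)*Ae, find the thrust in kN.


F = 292.5 * 3278 + (70458 - 35001) * 2.19 = 1.0365e+06 N = 1036.5 kN

1036.5 kN


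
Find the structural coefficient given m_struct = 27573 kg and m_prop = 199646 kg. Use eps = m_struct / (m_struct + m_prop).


eps = 27573 / (27573 + 199646) = 0.1213

0.1213


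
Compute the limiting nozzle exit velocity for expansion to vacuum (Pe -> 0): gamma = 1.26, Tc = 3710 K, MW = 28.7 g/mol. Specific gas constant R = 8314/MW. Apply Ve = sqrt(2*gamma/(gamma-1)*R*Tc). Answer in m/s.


R = 8314 / 28.7 = 289.69 J/(kg.K)
Ve = sqrt(2 * 1.26 / (1.26 - 1) * 289.69 * 3710) = 3227 m/s

3227 m/s


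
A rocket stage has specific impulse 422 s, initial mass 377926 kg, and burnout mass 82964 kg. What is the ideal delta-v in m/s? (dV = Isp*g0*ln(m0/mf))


Ve = 422 * 9.81 = 4139.82 m/s
dV = 4139.82 * ln(377926/82964) = 6277 m/s

6277 m/s


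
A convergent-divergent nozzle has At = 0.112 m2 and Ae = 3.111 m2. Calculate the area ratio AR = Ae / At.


AR = 3.111 / 0.112 = 27.8

27.8


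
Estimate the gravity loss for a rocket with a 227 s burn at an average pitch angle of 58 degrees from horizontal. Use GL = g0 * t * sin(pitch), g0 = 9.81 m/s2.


GL = 9.81 * 227 * sin(58 deg) = 1888 m/s

1888 m/s


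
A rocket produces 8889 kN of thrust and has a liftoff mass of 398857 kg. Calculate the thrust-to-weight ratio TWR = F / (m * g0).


TWR = 8889000 / (398857 * 9.81) = 2.27

2.27


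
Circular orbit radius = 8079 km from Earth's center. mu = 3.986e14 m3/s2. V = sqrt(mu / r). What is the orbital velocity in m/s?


V = sqrt(3.986e14 / 8079000) = 7024 m/s

7024 m/s
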